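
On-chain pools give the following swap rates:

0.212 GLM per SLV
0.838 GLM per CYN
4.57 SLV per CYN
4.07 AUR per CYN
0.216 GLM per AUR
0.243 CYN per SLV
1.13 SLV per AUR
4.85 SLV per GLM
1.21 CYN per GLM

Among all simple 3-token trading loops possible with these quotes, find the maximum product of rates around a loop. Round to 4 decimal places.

SLV→GLM→CYN→SLV: 0.212 × 1.21 × 4.57 = 1.17230
AUR→SLV→CYN→AUR: 1.13 × 0.243 × 4.07 = 1.11758
AUR→GLM→CYN→AUR: 0.216 × 1.21 × 4.07 = 1.06374
SLV→CYN→GLM→SLV: 0.243 × 0.838 × 4.85 = 0.98762
Maximum is SLV→GLM→CYN→SLV at 1.1723; arbitrage exists.

1.1723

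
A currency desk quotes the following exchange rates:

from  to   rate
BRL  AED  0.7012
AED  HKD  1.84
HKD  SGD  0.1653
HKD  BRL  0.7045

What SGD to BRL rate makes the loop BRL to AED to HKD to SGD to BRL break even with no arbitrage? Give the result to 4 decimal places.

4.6889

Known legs of the cycle: 0.7012 × 1.84 × 0.1653 = 0.2132713824
For no arbitrage the full-cycle product must be 1, so the missing rate is 1 / 0.2132713824 ≈ 4.688862.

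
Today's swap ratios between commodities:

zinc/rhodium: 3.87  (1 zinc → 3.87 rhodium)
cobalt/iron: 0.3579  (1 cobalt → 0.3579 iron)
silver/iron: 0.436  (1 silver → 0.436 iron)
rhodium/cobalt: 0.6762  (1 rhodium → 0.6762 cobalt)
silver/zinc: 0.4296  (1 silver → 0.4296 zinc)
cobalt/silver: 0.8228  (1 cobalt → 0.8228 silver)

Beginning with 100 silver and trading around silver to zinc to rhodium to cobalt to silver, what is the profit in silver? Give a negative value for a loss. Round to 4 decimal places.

-7.4994

100 silver × 0.4296 = 42.96 zinc
42.96 zinc × 3.87 = 166.2552 rhodium
166.2552 rhodium × 0.6762 = 112.42176624 cobalt
112.42176624 cobalt × 0.8228 = 92.500629262272 silver
Net change: 92.500629262272 − 100 = -7.499370737728 silver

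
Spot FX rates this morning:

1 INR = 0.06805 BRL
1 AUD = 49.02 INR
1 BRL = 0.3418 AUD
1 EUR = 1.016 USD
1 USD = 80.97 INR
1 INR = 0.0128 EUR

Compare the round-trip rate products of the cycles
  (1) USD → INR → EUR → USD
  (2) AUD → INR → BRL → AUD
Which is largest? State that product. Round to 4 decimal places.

1.1402

(1) 80.97 × 0.0128 × 1.016 = 1.05300
(2) 49.02 × 0.06805 × 0.3418 = 1.14018
Highest is cycle (2) at 1.1402 (>1, arbitrage).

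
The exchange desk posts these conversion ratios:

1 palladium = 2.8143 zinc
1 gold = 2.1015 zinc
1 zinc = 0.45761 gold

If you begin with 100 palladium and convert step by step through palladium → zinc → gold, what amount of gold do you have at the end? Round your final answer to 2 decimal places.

100 palladium × 2.8143 = 281.43 zinc
281.43 zinc × 0.45761 = 128.7851823 gold

128.79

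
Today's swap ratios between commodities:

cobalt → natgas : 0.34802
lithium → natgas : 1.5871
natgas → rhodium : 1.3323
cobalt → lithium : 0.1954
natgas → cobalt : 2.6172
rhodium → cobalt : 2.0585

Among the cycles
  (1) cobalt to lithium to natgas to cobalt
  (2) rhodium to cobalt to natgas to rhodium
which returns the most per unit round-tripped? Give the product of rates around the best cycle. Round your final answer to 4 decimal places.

(1) 0.1954 × 1.5871 × 2.6172 = 0.81164
(2) 2.0585 × 0.34802 × 1.3323 = 0.95446
Highest is cycle (2) at 0.9545 (≤1, no arbitrage).

0.9545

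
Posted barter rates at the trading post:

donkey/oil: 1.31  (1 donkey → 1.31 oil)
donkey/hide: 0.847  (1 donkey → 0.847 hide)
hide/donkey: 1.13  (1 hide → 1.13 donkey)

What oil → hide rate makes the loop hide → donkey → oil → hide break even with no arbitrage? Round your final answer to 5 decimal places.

Known legs of the cycle: 1.13 × 1.31 = 1.4803
For no arbitrage the full-cycle product must be 1, so the missing rate is 1 / 1.4803 ≈ 0.6755387.

0.67554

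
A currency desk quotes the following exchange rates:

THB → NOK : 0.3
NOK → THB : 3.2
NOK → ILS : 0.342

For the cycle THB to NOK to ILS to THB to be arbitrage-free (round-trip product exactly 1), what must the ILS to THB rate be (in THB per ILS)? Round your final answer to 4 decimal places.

Known legs of the cycle: 0.3 × 0.342 = 0.1026
For no arbitrage the full-cycle product must be 1, so the missing rate is 1 / 0.1026 ≈ 9.746589.

9.7466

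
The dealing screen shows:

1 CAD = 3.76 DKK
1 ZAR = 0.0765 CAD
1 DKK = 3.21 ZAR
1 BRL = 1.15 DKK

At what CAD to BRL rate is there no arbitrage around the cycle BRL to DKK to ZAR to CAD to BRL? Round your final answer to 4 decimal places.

Known legs of the cycle: 1.15 × 3.21 × 0.0765 = 0.28239975
For no arbitrage the full-cycle product must be 1, so the missing rate is 1 / 0.28239975 ≈ 3.541080.

3.5411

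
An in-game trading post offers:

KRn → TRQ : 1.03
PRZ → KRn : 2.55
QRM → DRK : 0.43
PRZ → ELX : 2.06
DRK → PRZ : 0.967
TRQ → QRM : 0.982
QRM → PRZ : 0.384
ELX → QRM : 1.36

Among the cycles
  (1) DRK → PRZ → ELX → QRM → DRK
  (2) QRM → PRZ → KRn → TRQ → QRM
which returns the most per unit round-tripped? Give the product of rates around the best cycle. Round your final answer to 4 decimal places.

(1) 0.967 × 2.06 × 1.36 × 0.43 = 1.16493
(2) 0.384 × 2.55 × 1.03 × 0.982 = 0.99042
Highest is cycle (1) at 1.1649 (>1, arbitrage).

1.1649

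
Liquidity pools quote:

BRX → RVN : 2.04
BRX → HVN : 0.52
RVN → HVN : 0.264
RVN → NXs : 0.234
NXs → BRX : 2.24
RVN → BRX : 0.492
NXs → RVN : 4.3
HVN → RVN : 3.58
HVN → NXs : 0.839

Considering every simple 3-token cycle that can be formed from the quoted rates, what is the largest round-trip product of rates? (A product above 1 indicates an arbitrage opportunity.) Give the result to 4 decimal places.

BRX→RVN→NXs→BRX: 2.04 × 0.234 × 2.24 = 1.06929
BRX→HVN→NXs→BRX: 0.52 × 0.839 × 2.24 = 0.97727
HVN→NXs→RVN→HVN: 0.839 × 4.3 × 0.264 = 0.95243
BRX→HVN→RVN→BRX: 0.52 × 3.58 × 0.492 = 0.91591
Maximum is BRX→RVN→NXs→BRX at 1.0693; arbitrage exists.

1.0693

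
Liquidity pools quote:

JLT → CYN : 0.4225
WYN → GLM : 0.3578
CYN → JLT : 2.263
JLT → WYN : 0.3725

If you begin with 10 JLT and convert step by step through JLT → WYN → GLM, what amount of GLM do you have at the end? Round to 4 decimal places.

10 JLT × 0.3725 = 3.725 WYN
3.725 WYN × 0.3578 = 1.332805 GLM

1.3328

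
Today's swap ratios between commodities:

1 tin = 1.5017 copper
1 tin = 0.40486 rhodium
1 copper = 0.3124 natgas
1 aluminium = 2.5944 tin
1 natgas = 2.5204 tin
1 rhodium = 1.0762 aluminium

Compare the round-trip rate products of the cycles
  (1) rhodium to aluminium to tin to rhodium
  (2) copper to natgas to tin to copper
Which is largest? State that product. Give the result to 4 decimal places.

1.1824

(1) 1.0762 × 2.5944 × 0.40486 = 1.13041
(2) 0.3124 × 2.5204 × 1.5017 = 1.18240
Highest is cycle (2) at 1.1824 (>1, arbitrage).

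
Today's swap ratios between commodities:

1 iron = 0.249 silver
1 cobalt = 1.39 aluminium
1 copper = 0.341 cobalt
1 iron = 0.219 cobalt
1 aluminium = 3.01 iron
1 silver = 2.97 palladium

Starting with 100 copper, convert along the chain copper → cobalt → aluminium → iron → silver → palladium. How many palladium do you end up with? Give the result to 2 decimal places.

100 copper × 0.341 = 34.1 cobalt
34.1 cobalt × 1.39 = 47.399 aluminium
47.399 aluminium × 3.01 = 142.67099 iron
142.67099 iron × 0.249 = 35.52507651 silver
35.52507651 silver × 2.97 = 105.5094772347 palladium

105.51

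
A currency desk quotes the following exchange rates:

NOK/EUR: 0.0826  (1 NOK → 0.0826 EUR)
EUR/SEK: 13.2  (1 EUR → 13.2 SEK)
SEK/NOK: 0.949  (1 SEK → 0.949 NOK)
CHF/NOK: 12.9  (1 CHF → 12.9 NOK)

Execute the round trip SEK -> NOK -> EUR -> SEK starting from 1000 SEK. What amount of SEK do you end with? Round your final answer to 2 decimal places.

1000 SEK × 0.949 = 949 NOK
949 NOK × 0.0826 = 78.3874 EUR
78.3874 EUR × 13.2 = 1034.71368 SEK

1034.71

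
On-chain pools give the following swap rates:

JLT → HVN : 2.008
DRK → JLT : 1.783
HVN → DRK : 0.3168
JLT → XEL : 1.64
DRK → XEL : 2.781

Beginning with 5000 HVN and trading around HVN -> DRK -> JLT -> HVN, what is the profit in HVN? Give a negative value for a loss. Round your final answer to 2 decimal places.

671.14

5000 HVN × 0.3168 = 1584 DRK
1584 DRK × 1.783 = 2824.272 JLT
2824.272 JLT × 2.008 = 5671.138176 HVN
Net change: 5671.138176 − 5000 = 671.138176 HVN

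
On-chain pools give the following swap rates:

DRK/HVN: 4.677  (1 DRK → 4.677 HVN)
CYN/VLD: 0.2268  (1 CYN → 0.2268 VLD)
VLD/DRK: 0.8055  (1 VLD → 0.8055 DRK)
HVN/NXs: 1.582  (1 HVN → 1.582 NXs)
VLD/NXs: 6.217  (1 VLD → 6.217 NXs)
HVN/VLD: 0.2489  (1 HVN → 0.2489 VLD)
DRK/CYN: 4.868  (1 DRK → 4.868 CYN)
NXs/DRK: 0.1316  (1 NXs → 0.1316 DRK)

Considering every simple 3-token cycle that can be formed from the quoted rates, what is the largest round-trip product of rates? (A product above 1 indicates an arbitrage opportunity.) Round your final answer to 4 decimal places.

0.9737

DRK→HVN→NXs→DRK: 4.677 × 1.582 × 0.1316 = 0.97371
VLD→DRK→HVN→VLD: 0.8055 × 4.677 × 0.2489 = 0.93769
VLD→DRK→CYN→VLD: 0.8055 × 4.868 × 0.2268 = 0.88932
Maximum is DRK→HVN→NXs→DRK at 0.9737; no arbitrage — every cycle loses value.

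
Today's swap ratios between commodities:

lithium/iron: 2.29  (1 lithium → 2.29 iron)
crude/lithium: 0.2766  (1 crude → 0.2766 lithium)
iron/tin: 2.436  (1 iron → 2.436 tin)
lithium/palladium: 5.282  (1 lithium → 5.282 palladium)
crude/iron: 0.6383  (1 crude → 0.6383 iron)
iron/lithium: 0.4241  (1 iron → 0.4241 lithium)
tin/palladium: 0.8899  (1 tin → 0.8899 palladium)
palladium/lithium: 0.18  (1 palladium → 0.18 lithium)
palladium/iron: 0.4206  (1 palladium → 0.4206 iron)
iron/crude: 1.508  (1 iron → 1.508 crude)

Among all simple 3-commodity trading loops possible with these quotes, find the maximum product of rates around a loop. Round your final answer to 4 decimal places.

0.9552

crude→lithium→iron→crude: 0.2766 × 2.29 × 1.508 = 0.95519
iron→lithium→palladium→iron: 0.4241 × 5.282 × 0.4206 = 0.94218
iron→tin→palladium→iron: 2.436 × 0.8899 × 0.4206 = 0.91178
Maximum is crude→lithium→iron→crude at 0.9552; no arbitrage — every cycle loses value.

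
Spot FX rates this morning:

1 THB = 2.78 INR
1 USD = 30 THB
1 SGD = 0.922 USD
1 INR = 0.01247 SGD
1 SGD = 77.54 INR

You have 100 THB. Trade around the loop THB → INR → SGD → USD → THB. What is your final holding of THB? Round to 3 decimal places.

100 THB × 2.78 = 278 INR
278 INR × 0.01247 = 3.46666 SGD
3.46666 SGD × 0.922 = 3.19626052 USD
3.19626052 USD × 30 = 95.8878156 THB

95.888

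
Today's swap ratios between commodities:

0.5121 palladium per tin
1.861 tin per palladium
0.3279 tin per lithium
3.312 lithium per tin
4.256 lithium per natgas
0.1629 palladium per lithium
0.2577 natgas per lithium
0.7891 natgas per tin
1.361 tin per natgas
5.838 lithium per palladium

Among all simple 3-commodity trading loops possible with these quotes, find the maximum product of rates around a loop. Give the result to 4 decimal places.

natgas→tin→lithium→natgas: 1.361 × 3.312 × 0.2577 = 1.16162
natgas→lithium→tin→natgas: 4.256 × 0.3279 × 0.7891 = 1.10122
palladium→tin→lithium→palladium: 1.861 × 3.312 × 0.1629 = 1.00406
palladium→lithium→tin→palladium: 5.838 × 0.3279 × 0.5121 = 0.98030
Maximum is natgas→tin→lithium→natgas at 1.1616; arbitrage exists.

1.1616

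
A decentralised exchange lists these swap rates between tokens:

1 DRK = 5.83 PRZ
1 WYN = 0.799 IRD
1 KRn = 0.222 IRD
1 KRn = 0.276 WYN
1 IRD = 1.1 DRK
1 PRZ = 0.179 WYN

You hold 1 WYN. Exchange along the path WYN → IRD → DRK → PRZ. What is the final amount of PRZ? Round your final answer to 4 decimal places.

1 WYN × 0.799 = 0.799 IRD
0.799 IRD × 1.1 = 0.8789 DRK
0.8789 DRK × 5.83 = 5.123987 PRZ

5.1240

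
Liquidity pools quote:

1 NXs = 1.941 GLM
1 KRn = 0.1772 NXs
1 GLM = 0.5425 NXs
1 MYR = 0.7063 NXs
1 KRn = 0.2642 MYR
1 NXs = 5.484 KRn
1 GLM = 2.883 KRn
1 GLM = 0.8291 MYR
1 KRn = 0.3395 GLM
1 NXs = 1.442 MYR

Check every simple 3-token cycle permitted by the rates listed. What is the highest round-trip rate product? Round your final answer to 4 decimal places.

NXs→GLM→MYR→NXs: 1.941 × 0.8291 × 0.7063 = 1.13664
KRn→MYR→NXs→KRn: 0.2642 × 0.7063 × 5.484 = 1.02334
KRn→GLM→NXs→KRn: 0.3395 × 0.5425 × 5.484 = 1.01004
KRn→NXs→GLM→KRn: 0.1772 × 1.941 × 2.883 = 0.99159
Maximum is NXs→GLM→MYR→NXs at 1.1366; arbitrage exists.

1.1366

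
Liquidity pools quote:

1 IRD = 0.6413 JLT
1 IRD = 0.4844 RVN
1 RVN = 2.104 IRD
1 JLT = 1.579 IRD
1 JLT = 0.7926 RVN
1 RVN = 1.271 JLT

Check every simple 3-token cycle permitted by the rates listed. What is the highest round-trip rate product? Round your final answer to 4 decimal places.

JLT→RVN→IRD→JLT: 0.7926 × 2.104 × 0.6413 = 1.06945
JLT→IRD→RVN→JLT: 1.579 × 0.4844 × 1.271 = 0.97215
Maximum is JLT→RVN→IRD→JLT at 1.0695; arbitrage exists.

1.0695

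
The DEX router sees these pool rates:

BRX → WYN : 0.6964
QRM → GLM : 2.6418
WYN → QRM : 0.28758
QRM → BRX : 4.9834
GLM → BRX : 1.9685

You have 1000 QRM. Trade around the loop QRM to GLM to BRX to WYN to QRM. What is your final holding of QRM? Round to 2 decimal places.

1000 QRM × 2.6418 = 2641.8 GLM
2641.8 GLM × 1.9685 = 5200.3833 BRX
5200.3833 BRX × 0.6964 = 3621.54693012 WYN
3621.54693012 WYN × 0.28758 = 1041.4844661639096 QRM

1041.48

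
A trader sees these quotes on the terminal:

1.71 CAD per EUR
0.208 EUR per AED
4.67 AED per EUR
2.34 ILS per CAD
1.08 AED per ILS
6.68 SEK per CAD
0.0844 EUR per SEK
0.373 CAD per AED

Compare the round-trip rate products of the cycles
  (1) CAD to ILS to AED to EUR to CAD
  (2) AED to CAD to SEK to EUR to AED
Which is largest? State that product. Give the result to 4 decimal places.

0.9821

(1) 2.34 × 1.08 × 0.208 × 1.71 = 0.89887
(2) 0.373 × 6.68 × 0.0844 × 4.67 = 0.98207
Highest is cycle (2) at 0.9821 (≤1, no arbitrage).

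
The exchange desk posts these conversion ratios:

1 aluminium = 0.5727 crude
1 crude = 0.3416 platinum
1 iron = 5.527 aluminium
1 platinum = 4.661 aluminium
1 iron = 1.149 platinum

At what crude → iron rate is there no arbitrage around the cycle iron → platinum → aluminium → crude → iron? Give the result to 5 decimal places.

0.32604

Known legs of the cycle: 1.149 × 4.661 × 0.5727 = 3.0670885503
For no arbitrage the full-cycle product must be 1, so the missing rate is 1 / 3.0670885503 ≈ 0.3260421.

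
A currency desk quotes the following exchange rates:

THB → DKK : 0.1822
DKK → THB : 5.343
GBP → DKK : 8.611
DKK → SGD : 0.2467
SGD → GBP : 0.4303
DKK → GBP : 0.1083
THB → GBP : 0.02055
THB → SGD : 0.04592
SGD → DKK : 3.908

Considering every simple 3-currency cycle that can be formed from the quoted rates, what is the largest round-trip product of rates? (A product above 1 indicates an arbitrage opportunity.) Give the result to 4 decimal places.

0.9588

SGD→DKK→THB→SGD: 3.908 × 5.343 × 0.04592 = 0.95883
GBP→DKK→THB→GBP: 8.611 × 5.343 × 0.02055 = 0.94548
SGD→GBP→DKK→SGD: 0.4303 × 8.611 × 0.2467 = 0.91410
Maximum is SGD→DKK→THB→SGD at 0.9588; no arbitrage — every cycle loses value.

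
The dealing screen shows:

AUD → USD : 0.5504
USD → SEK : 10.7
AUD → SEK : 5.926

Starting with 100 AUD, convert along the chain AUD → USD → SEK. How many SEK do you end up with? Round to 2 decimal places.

100 AUD × 0.5504 = 55.04 USD
55.04 USD × 10.7 = 588.928 SEK

588.93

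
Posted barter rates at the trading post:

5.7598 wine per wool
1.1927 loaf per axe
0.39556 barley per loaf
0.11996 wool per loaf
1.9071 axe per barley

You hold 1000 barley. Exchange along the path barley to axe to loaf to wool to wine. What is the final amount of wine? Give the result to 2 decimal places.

1000 barley × 1.9071 = 1907.1 axe
1907.1 axe × 1.1927 = 2274.59817 loaf
2274.59817 loaf × 0.11996 = 272.8607964732 wool
272.8607964732 wool × 5.7598 = 1571.62361552633736 wine

1571.62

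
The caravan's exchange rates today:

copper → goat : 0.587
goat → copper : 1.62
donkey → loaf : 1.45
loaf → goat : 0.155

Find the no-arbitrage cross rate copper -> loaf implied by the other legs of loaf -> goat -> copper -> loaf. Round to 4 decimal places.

3.9825

Known legs of the cycle: 0.155 × 1.62 = 0.2511
For no arbitrage the full-cycle product must be 1, so the missing rate is 1 / 0.2511 ≈ 3.982477.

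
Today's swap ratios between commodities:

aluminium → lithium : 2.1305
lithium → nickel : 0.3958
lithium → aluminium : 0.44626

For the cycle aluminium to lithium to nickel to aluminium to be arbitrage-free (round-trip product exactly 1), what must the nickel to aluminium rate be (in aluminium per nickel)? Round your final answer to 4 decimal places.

1.1859

Known legs of the cycle: 2.1305 × 0.3958 = 0.8432519
For no arbitrage the full-cycle product must be 1, so the missing rate is 1 / 0.8432519 ≈ 1.185885.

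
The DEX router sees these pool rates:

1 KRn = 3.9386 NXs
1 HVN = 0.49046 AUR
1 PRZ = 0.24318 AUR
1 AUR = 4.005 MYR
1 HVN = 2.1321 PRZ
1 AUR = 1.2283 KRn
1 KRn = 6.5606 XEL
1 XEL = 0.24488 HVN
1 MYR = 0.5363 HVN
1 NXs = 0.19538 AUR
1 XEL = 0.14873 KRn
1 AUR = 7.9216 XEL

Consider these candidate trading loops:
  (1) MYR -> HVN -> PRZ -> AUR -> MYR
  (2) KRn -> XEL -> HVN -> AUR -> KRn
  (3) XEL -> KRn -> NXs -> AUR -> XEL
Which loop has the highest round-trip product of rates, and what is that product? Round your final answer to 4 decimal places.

(1) 0.5363 × 2.1321 × 0.24318 × 4.005 = 1.11364
(2) 6.5606 × 0.24488 × 0.49046 × 1.2283 = 0.96784
(3) 0.14873 × 3.9386 × 0.19538 × 7.9216 = 0.90664
Highest is cycle (1) at 1.1136 (>1, arbitrage).

1.1136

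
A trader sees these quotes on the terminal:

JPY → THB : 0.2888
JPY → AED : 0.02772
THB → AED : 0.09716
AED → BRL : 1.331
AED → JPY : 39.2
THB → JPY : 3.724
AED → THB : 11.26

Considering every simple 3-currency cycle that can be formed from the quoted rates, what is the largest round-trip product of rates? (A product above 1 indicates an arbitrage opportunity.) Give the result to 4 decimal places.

AED→THB→JPY→AED: 11.26 × 3.724 × 0.02772 = 1.16236
AED→JPY→THB→AED: 39.2 × 0.2888 × 0.09716 = 1.09994
Maximum is AED→THB→JPY→AED at 1.1624; arbitrage exists.

1.1624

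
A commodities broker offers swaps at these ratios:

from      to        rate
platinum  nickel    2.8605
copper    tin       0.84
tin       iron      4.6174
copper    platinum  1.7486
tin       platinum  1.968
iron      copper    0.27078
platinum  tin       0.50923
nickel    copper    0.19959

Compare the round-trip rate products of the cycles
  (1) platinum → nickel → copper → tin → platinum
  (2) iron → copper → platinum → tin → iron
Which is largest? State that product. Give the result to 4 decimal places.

1.1133

(1) 2.8605 × 0.19959 × 0.84 × 1.968 = 0.94381
(2) 0.27078 × 1.7486 × 0.50923 × 4.6174 = 1.11332
Highest is cycle (2) at 1.1133 (>1, arbitrage).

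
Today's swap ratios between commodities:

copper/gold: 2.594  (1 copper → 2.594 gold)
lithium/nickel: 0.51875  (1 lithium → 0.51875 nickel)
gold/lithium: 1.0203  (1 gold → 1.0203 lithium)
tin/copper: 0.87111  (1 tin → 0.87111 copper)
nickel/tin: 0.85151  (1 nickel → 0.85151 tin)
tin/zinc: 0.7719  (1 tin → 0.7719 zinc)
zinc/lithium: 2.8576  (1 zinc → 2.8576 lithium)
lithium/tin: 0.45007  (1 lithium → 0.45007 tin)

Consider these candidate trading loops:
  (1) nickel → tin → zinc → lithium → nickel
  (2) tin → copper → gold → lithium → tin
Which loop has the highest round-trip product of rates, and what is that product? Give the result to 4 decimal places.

(1) 0.85151 × 0.7719 × 2.8576 × 0.51875 = 0.97434
(2) 0.87111 × 2.594 × 1.0203 × 0.45007 = 1.03765
Highest is cycle (2) at 1.0377 (>1, arbitrage).

1.0377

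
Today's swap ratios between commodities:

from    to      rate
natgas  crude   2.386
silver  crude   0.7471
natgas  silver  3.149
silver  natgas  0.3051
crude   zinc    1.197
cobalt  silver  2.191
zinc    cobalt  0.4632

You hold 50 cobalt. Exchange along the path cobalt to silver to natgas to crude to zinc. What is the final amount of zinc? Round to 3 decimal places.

50 cobalt × 2.191 = 109.55 silver
109.55 silver × 0.3051 = 33.423705 natgas
33.423705 natgas × 2.386 = 79.74896013 crude
79.74896013 crude × 1.197 = 95.45950527561 zinc

95.460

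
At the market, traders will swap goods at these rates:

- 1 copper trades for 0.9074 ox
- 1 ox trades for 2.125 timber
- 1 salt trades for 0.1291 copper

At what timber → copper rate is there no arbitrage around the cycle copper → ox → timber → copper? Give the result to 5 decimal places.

0.51861

Known legs of the cycle: 0.9074 × 2.125 = 1.928225
For no arbitrage the full-cycle product must be 1, so the missing rate is 1 / 1.928225 ≈ 0.5186117.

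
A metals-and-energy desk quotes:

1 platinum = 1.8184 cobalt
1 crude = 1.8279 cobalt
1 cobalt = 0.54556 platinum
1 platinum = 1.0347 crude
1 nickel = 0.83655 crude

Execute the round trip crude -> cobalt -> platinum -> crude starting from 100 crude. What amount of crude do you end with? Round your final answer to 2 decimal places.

103.18

100 crude × 1.8279 = 182.79 cobalt
182.79 cobalt × 0.54556 = 99.7229124 platinum
99.7229124 platinum × 1.0347 = 103.18329746028 crude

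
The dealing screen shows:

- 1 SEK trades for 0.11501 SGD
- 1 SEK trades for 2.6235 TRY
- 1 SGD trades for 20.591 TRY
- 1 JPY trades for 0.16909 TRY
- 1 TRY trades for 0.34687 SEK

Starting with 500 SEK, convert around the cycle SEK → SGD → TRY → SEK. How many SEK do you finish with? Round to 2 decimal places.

500 SEK × 0.11501 = 57.505 SGD
57.505 SGD × 20.591 = 1184.085455 TRY
1184.085455 TRY × 0.34687 = 410.72372177585 SEK

410.72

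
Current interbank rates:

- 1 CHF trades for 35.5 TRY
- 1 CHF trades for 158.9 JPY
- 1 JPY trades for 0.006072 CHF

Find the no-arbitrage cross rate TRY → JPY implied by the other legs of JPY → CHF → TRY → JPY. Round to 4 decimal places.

Known legs of the cycle: 0.006072 × 35.5 = 0.215556
For no arbitrage the full-cycle product must be 1, so the missing rate is 1 / 0.215556 ≈ 4.639166.

4.6392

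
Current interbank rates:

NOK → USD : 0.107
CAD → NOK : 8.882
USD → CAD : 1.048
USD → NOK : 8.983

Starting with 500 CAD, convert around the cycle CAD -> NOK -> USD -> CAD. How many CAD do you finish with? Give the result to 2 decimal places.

498.00

500 CAD × 8.882 = 4441 NOK
4441 NOK × 0.107 = 475.187 USD
475.187 USD × 1.048 = 497.995976 CAD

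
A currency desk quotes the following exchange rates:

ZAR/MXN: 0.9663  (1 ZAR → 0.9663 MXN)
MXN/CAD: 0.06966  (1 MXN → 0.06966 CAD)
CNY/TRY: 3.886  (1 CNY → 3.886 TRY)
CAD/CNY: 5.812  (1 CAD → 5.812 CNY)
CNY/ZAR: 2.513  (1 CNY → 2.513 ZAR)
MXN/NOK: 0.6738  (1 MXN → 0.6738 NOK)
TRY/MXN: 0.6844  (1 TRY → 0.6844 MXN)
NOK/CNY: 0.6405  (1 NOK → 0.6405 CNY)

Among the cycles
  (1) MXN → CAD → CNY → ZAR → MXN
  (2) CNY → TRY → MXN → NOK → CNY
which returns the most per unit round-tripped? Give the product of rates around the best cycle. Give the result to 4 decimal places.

(1) 0.06966 × 5.812 × 2.513 × 0.9663 = 0.98314
(2) 3.886 × 0.6844 × 0.6738 × 0.6405 = 1.14779
Highest is cycle (2) at 1.1478 (>1, arbitrage).

1.1478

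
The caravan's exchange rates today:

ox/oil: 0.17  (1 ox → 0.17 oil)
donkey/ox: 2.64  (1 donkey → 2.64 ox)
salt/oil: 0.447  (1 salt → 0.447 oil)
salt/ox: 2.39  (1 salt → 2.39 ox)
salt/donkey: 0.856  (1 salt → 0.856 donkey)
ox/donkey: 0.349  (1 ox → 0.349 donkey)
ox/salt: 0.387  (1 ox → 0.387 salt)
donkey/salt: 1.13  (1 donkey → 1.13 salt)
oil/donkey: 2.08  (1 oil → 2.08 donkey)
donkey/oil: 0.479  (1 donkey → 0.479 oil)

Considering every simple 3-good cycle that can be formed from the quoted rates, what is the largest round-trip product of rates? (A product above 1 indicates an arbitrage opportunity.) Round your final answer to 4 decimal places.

1.0506

oil→donkey→salt→oil: 2.08 × 1.13 × 0.447 = 1.05063
ox→donkey→salt→ox: 0.349 × 1.13 × 2.39 = 0.94254
ox→oil→donkey→ox: 0.17 × 2.08 × 2.64 = 0.93350
ox→salt→donkey→ox: 0.387 × 0.856 × 2.64 = 0.87456
Maximum is oil→donkey→salt→oil at 1.0506; arbitrage exists.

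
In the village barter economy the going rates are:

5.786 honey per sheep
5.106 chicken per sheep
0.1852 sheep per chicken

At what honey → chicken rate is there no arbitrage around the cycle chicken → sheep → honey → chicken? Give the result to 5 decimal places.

0.93321

Known legs of the cycle: 0.1852 × 5.786 = 1.0715672
For no arbitrage the full-cycle product must be 1, so the missing rate is 1 / 1.0715672 ≈ 0.9332126.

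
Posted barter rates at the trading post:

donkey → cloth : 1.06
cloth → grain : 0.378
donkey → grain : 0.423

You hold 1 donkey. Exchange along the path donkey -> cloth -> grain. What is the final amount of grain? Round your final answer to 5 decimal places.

0.40068

1 donkey × 1.06 = 1.06 cloth
1.06 cloth × 0.378 = 0.40068 grain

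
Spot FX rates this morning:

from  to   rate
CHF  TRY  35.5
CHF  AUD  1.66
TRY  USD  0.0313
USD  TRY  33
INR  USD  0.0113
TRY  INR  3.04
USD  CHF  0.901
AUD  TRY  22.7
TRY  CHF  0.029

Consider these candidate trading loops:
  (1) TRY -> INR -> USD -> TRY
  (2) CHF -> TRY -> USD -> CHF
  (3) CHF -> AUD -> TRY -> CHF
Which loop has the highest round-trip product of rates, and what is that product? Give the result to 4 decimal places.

(1) 3.04 × 0.0113 × 33 = 1.13362
(2) 35.5 × 0.0313 × 0.901 = 1.00115
(3) 1.66 × 22.7 × 0.029 = 1.09278
Highest is cycle (1) at 1.1336 (>1, arbitrage).

1.1336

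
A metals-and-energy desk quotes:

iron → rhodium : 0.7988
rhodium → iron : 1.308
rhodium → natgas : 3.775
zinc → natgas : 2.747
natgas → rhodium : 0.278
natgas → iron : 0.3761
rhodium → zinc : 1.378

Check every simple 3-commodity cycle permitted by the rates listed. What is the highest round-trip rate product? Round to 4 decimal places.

1.1341

natgas→iron→rhodium→natgas: 0.3761 × 0.7988 × 3.775 = 1.13412
zinc→natgas→rhodium→zinc: 2.747 × 0.278 × 1.378 = 1.05233
Maximum is natgas→iron→rhodium→natgas at 1.1341; arbitrage exists.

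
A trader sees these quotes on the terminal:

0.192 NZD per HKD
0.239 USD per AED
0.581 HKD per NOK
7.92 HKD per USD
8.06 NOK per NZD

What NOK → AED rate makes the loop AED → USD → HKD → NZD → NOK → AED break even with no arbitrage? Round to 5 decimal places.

0.34138

Known legs of the cycle: 0.239 × 7.92 × 0.192 × 8.06 = 2.9292696576
For no arbitrage the full-cycle product must be 1, so the missing rate is 1 / 2.9292696576 ≈ 0.3413820.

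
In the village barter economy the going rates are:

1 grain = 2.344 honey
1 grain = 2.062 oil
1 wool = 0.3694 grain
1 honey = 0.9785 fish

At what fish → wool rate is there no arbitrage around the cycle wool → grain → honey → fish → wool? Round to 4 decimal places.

Known legs of the cycle: 0.3694 × 2.344 × 0.9785 = 0.8472573176
For no arbitrage the full-cycle product must be 1, so the missing rate is 1 / 0.8472573176 ≈ 1.180279.

1.1803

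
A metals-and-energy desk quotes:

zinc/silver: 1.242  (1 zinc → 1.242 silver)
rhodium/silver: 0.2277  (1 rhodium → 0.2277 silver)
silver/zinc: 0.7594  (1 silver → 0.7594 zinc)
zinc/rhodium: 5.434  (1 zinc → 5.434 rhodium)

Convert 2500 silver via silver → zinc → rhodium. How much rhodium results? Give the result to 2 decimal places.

10316.45

2500 silver × 0.7594 = 1898.5 zinc
1898.5 zinc × 5.434 = 10316.449 rhodium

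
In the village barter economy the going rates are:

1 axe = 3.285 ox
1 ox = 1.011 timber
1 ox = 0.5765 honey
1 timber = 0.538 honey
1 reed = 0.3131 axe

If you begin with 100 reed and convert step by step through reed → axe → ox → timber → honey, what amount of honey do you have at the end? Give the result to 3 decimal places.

100 reed × 0.3131 = 31.31 axe
31.31 axe × 3.285 = 102.85335 ox
102.85335 ox × 1.011 = 103.98473685 timber
103.98473685 timber × 0.538 = 55.9437884253 honey

55.944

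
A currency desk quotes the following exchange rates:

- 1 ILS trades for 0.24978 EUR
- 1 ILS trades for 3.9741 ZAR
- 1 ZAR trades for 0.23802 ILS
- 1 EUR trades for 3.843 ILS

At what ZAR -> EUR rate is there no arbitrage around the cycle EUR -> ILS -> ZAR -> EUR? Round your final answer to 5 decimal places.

Known legs of the cycle: 3.843 × 3.9741 = 15.2724663
For no arbitrage the full-cycle product must be 1, so the missing rate is 1 / 15.2724663 ≈ 0.0654773.

0.06548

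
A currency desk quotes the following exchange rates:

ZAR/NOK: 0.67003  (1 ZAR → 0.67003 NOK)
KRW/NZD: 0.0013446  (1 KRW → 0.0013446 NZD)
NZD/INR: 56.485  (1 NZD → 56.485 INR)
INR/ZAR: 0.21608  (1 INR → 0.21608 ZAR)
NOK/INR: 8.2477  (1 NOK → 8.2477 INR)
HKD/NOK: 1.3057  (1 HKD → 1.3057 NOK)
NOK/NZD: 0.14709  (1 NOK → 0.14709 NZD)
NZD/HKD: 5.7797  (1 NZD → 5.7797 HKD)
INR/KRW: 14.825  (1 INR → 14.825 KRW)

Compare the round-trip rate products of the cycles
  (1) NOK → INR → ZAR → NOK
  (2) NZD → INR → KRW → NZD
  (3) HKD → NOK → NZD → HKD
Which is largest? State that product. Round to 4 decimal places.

(1) 8.2477 × 0.21608 × 0.67003 = 1.19410
(2) 56.485 × 14.825 × 0.0013446 = 1.12595
(3) 1.3057 × 0.14709 × 5.7797 = 1.11002
Highest is cycle (1) at 1.1941 (>1, arbitrage).

1.1941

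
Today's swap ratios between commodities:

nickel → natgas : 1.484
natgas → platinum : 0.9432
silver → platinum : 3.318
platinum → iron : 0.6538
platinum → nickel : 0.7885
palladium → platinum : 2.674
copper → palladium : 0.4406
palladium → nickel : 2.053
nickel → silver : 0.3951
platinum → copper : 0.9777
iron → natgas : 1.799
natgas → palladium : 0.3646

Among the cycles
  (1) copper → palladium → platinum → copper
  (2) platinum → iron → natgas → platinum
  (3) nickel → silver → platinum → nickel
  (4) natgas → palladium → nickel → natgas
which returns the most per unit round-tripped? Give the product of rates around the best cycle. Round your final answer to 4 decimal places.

(1) 0.4406 × 2.674 × 0.9777 = 1.15189
(2) 0.6538 × 1.799 × 0.9432 = 1.10938
(3) 0.3951 × 3.318 × 0.7885 = 1.03368
(4) 0.3646 × 2.053 × 1.484 = 1.11081
Highest is cycle (1) at 1.1519 (>1, arbitrage).

1.1519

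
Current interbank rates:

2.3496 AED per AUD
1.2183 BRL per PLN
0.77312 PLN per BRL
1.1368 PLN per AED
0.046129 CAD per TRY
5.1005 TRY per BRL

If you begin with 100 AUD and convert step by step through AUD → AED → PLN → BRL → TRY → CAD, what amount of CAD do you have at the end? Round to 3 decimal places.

100 AUD × 2.3496 = 234.96 AED
234.96 AED × 1.1368 = 267.102528 PLN
267.102528 PLN × 1.2183 = 325.4110098624 BRL
325.4110098624 BRL × 5.1005 = 1659.7588558031712 TRY
1659.7588558031712 TRY × 0.046129 = 76.5630162593444842848 CAD

76.563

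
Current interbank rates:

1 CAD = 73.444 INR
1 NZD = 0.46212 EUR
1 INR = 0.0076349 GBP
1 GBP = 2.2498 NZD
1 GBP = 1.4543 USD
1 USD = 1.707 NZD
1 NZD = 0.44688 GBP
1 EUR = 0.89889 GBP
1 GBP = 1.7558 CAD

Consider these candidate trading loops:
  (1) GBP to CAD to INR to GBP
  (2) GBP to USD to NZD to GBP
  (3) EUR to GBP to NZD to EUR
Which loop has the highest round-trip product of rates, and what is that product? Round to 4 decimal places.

(1) 1.7558 × 73.444 × 0.0076349 = 0.98454
(2) 1.4543 × 1.707 × 0.44688 = 1.10938
(3) 0.89889 × 2.2498 × 0.46212 = 0.93456
Highest is cycle (2) at 1.1094 (>1, arbitrage).

1.1094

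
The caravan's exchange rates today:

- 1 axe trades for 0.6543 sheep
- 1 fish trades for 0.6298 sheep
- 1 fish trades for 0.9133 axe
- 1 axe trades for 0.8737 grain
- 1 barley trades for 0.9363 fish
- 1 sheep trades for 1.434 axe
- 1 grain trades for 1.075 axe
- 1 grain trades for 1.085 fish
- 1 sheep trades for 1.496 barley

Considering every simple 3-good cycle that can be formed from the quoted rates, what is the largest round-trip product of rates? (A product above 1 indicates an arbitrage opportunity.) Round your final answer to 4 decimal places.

0.8822

barley→fish→sheep→barley: 0.9363 × 0.6298 × 1.496 = 0.88216
fish→axe→grain→fish: 0.9133 × 0.8737 × 1.085 = 0.86578
Maximum is barley→fish→sheep→barley at 0.8822; no arbitrage — every cycle loses value.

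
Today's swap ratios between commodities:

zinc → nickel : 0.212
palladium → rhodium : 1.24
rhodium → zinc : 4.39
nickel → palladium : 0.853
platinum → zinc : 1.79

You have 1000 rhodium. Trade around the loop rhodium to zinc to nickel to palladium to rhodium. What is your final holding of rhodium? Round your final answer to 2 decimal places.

984.40

1000 rhodium × 4.39 = 4390 zinc
4390 zinc × 0.212 = 930.68 nickel
930.68 nickel × 0.853 = 793.87004 palladium
793.87004 palladium × 1.24 = 984.3988496 rhodium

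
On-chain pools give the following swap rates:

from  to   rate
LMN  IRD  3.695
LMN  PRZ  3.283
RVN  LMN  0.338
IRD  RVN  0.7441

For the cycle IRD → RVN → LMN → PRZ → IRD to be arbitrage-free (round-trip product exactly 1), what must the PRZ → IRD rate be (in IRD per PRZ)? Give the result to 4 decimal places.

Known legs of the cycle: 0.7441 × 0.338 × 3.283 = 0.8256935414
For no arbitrage the full-cycle product must be 1, so the missing rate is 1 / 0.8256935414 ≈ 1.211103.

1.2111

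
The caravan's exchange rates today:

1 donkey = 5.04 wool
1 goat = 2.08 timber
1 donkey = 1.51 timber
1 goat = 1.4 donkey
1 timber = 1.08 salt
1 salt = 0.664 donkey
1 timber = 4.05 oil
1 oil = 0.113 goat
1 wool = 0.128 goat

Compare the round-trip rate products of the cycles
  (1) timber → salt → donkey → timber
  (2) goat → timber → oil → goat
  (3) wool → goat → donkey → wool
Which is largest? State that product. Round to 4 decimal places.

1.0829

(1) 1.08 × 0.664 × 1.51 = 1.08285
(2) 2.08 × 4.05 × 0.113 = 0.95191
(3) 0.128 × 1.4 × 5.04 = 0.90317
Highest is cycle (1) at 1.0829 (>1, arbitrage).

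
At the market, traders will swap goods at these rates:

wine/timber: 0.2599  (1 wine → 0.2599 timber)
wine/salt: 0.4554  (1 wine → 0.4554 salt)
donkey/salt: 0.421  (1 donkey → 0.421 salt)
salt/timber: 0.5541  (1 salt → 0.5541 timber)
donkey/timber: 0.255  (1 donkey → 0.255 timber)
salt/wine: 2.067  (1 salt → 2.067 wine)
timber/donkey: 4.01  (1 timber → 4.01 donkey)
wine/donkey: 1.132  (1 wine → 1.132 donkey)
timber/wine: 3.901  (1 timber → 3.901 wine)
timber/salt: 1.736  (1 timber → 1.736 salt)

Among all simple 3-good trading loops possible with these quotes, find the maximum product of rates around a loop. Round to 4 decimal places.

1.1261

donkey→timber→wine→donkey: 0.255 × 3.901 × 1.132 = 1.12606
donkey→salt→wine→donkey: 0.421 × 2.067 × 1.132 = 0.98507
salt→timber→wine→salt: 0.5541 × 3.901 × 0.4554 = 0.98437
donkey→salt→timber→donkey: 0.421 × 0.5541 × 4.01 = 0.93544
salt→wine→timber→salt: 2.067 × 0.2599 × 1.736 = 0.93260
Maximum is donkey→timber→wine→donkey at 1.1261; arbitrage exists.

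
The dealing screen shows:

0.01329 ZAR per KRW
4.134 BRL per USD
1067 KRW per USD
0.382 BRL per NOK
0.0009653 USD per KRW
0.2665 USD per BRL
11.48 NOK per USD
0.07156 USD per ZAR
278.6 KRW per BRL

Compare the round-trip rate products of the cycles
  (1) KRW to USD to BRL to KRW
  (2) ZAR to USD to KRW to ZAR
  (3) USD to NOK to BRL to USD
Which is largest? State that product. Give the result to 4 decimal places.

1.1687

(1) 0.0009653 × 4.134 × 278.6 = 1.11177
(2) 0.07156 × 1067 × 0.01329 = 1.01475
(3) 11.48 × 0.382 × 0.2665 = 1.16870
Highest is cycle (3) at 1.1687 (>1, arbitrage).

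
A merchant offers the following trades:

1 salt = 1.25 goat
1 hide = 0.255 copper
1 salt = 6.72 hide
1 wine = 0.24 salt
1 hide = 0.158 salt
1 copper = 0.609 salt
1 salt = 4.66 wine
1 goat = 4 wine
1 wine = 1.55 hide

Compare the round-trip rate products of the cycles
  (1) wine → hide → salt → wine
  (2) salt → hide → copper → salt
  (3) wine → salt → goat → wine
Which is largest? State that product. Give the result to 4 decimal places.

1.2000

(1) 1.55 × 0.158 × 4.66 = 1.14123
(2) 6.72 × 0.255 × 0.609 = 1.04358
(3) 0.24 × 1.25 × 4 = 1.20000
Highest is cycle (3) at 1.2000 (>1, arbitrage).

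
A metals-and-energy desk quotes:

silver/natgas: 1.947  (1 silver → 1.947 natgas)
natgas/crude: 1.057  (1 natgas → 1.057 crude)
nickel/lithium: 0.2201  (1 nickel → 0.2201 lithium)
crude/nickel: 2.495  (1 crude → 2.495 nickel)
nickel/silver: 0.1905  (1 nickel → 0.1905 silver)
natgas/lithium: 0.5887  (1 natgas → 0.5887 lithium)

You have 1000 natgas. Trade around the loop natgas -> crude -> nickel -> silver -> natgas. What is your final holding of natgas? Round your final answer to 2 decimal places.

1000 natgas × 1.057 = 1057 crude
1057 crude × 2.495 = 2637.215 nickel
2637.215 nickel × 0.1905 = 502.3894575 silver
502.3894575 silver × 1.947 = 978.1522737525 natgas

978.15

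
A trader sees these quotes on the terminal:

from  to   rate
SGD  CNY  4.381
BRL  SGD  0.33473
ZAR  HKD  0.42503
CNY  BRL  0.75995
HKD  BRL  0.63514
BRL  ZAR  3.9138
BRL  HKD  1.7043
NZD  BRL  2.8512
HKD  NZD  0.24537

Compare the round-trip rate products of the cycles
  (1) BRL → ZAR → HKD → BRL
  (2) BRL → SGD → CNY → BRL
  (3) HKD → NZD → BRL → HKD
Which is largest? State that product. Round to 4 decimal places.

(1) 3.9138 × 0.42503 × 0.63514 = 1.05654
(2) 0.33473 × 4.381 × 0.75995 = 1.11443
(3) 0.24537 × 2.8512 × 1.7043 = 1.19233
Highest is cycle (3) at 1.1923 (>1, arbitrage).

1.1923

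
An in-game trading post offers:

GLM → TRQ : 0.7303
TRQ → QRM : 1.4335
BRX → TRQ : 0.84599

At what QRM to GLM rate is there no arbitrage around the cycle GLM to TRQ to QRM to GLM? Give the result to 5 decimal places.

0.95521

Known legs of the cycle: 0.7303 × 1.4335 = 1.04688505
For no arbitrage the full-cycle product must be 1, so the missing rate is 1 / 1.04688505 ≈ 0.9552147.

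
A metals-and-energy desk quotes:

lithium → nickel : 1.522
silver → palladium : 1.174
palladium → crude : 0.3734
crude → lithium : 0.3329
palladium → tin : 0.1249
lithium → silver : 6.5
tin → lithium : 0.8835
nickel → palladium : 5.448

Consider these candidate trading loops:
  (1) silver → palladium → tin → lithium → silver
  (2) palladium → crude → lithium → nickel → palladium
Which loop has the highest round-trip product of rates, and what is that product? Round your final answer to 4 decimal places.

(1) 1.174 × 0.1249 × 0.8835 × 6.5 = 0.84207
(2) 0.3734 × 0.3329 × 1.522 × 5.448 = 1.03072
Highest is cycle (2) at 1.0307 (>1, arbitrage).

1.0307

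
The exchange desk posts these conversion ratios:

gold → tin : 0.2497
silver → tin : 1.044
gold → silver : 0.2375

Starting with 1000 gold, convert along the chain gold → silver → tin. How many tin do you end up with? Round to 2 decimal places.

1000 gold × 0.2375 = 237.5 silver
237.5 silver × 1.044 = 247.95 tin

247.95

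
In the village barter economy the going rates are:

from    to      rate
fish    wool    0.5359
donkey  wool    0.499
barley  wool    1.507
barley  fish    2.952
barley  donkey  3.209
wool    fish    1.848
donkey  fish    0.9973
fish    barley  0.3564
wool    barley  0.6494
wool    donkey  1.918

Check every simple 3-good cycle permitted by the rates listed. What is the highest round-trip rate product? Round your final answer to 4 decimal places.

barley→donkey→fish→barley: 3.209 × 0.9973 × 0.3564 = 1.14060
wool→barley→donkey→wool: 0.6494 × 3.209 × 0.499 = 1.03988
wool→barley→fish→wool: 0.6494 × 2.952 × 0.5359 = 1.02734
wool→donkey→fish→wool: 1.918 × 0.9973 × 0.5359 = 1.02508
wool→fish→barley→wool: 1.848 × 0.3564 × 1.507 = 0.99255
Maximum is barley→donkey→fish→barley at 1.1406; arbitrage exists.

1.1406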